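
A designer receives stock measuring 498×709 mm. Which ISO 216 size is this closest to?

Aspect ratio 709/498 ≈ 1.424 — close to the ISO √2 ≈ 1.414.
In the B-series (B0 = 1000 × 1414 mm): B2 = 500 × 707 mm.
Off by 4 mm total — nearest standard size.

B2 (500 × 707 mm)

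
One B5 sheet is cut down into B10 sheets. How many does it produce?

Each ISO step halves the sheet: 1 × B5 → 2 × B6 → 4 × B7 → 8 × B8 → …
From B5 to B10 is 5 halving steps: 2^5 = 32.

32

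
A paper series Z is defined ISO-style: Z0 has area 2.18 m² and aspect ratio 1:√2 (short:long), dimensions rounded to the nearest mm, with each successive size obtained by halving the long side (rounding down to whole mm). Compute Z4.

Let Z0's short side be w mm. w · w√2 = 2.18 m² = 2,180,000 mm², so w ≈ 1241.6 mm and w√2 ≈ 1755.8 mm → Z0 = 1242 × 1756 mm.
Z1: ⌊1756/2⌋ × 1242 = 878 × 1242 mm
Z2: ⌊1242/2⌋ × 878 = 621 × 878 mm
Z3: ⌊878/2⌋ × 621 = 439 × 621 mm
Z4: ⌊621/2⌋ × 439 = 310 × 439 mm

310 × 439 mm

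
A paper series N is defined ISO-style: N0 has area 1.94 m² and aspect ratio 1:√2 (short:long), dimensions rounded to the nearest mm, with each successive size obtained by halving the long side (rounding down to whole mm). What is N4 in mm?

292 × 414 mm

Let N0's short side be w mm. w · w√2 = 1.94 m² = 1,940,000 mm², so w ≈ 1171.2 mm and w√2 ≈ 1656.4 mm → N0 = 1171 × 1656 mm.
N1: ⌊1656/2⌋ × 1171 = 828 × 1171 mm
N2: ⌊1171/2⌋ × 828 = 585 × 828 mm
N3: ⌊828/2⌋ × 585 = 414 × 585 mm
N4: ⌊585/2⌋ × 414 = 292 × 414 mm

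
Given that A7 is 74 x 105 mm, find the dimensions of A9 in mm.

37 × 52 mm

A8: ⌊105/2⌋ × 74 = 52 × 74 mm
A9: ⌊74/2⌋ × 52 = 37 × 52 mm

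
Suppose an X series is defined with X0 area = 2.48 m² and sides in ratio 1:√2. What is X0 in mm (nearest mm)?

Let the short side be w mm. Then w · w√2 = 2.48 m² = 2,480,000 mm².
w² = 2,480,000/√2, so w ≈ 1324.2 mm; long side = w√2 ≈ 1872.8 mm.

1324 × 1873 mm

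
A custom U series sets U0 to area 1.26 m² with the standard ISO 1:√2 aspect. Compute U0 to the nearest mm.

Let the short side be w mm. Then w · w√2 = 1.26 m² = 1,260,000 mm².
w² = 1,260,000/√2, so w ≈ 943.9 mm; long side = w√2 ≈ 1334.9 mm.

944 × 1335 mm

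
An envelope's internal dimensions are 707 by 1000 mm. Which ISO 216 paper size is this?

Aspect ratio 1000/707 ≈ 1.414 — close to the ISO √2 ≈ 1.414.
In the B-series (B0 = 1000 × 1414 mm): B1 = 707 × 1000 mm.

B1 (707 × 1000 mm)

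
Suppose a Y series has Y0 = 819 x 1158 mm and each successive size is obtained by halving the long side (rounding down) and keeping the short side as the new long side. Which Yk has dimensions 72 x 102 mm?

Y7

Y0: 819 × 1158 mm
Y1: 579 × 819 mm
Y2: 409 × 579 mm
Y3: 289 × 409 mm
Y4: 204 × 289 mm
Y5: 144 × 204 mm
Y6: 102 × 144 mm
Y7: 72 × 102 mm
Y8: 51 × 72 mm
→ matches Y7.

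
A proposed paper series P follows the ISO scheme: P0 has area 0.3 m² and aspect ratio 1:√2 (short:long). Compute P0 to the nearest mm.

461 × 651 mm

Let the short side be w mm. Then w · w√2 = 0.3 m² = 300,000 mm².
w² = 300,000/√2, so w ≈ 460.6 mm; long side = w√2 ≈ 651.4 mm.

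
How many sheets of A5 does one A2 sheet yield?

8

A2 = 420 × 594 mm; A5 = 148 × 210 mm.
Each halving step doubles the count; 3 steps from A2 to A5.
2^3 = 8.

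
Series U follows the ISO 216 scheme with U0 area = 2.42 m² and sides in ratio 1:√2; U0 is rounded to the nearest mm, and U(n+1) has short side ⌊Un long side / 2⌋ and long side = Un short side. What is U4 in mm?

Let U0's short side be w mm. w · w√2 = 2.42 m² = 2,420,000 mm², so w ≈ 1308.1 mm and w√2 ≈ 1850.0 mm → U0 = 1308 × 1850 mm.
U1: ⌊1850/2⌋ × 1308 = 925 × 1308 mm
U2: ⌊1308/2⌋ × 925 = 654 × 925 mm
U3: ⌊925/2⌋ × 654 = 462 × 654 mm
U4: ⌊654/2⌋ × 462 = 327 × 462 mm

327 × 462 mm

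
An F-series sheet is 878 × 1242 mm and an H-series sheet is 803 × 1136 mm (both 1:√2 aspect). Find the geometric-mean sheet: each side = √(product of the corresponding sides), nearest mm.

Short side: √(878 · 803) = √705034 ≈ 839.7 → 840 mm
Long side: √(1242 · 1136) = √1410912 ≈ 1187.8 → 1188 mm

840 × 1188 mm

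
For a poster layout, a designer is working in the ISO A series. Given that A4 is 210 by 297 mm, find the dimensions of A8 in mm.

52 × 74 mm

A5: ⌊297/2⌋ × 210 = 148 × 210 mm
A6: ⌊210/2⌋ × 148 = 105 × 148 mm
A7: ⌊148/2⌋ × 105 = 74 × 105 mm
A8: ⌊105/2⌋ × 74 = 52 × 74 mm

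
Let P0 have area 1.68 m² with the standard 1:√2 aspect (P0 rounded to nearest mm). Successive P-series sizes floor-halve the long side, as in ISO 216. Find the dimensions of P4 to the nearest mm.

272 × 385 mm

Let P0's short side be w mm. w · w√2 = 1.68 m² = 1,680,000 mm², so w ≈ 1089.9 mm and w√2 ≈ 1541.4 mm → P0 = 1090 × 1541 mm.
P1: ⌊1541/2⌋ × 1090 = 770 × 1090 mm
P2: ⌊1090/2⌋ × 770 = 545 × 770 mm
P3: ⌊770/2⌋ × 545 = 385 × 545 mm
P4: ⌊545/2⌋ × 385 = 272 × 385 mm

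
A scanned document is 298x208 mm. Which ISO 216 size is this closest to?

Aspect ratio 298/208 ≈ 1.433 (ISO target is √2 ≈ 1.414).
In the A-series (A0 area = 1 m²): A4 = 210 × 297 mm.
Off by 3 mm total — nearest standard size.

A4 (210 × 297 mm)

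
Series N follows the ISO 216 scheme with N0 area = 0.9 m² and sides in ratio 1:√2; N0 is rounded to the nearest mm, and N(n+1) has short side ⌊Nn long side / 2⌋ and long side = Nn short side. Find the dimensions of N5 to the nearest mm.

141 × 199 mm

Let N0's short side be w mm. w · w√2 = 0.9 m² = 900,000 mm², so w ≈ 797.7 mm and w√2 ≈ 1128.2 mm → N0 = 798 × 1128 mm.
N1: ⌊1128/2⌋ × 798 = 564 × 798 mm
N2: ⌊798/2⌋ × 564 = 399 × 564 mm
N3: ⌊564/2⌋ × 399 = 282 × 399 mm
N4: ⌊399/2⌋ × 282 = 199 × 282 mm
N5: ⌊282/2⌋ × 199 = 141 × 199 mm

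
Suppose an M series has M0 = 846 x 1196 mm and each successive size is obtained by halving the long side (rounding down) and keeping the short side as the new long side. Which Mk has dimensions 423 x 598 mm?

M0: 846 × 1196 mm
M1: 598 × 846 mm
M2: 423 × 598 mm
M3: 299 × 423 mm
→ matches M2.

M2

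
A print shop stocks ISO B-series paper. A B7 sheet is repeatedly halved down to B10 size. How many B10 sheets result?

8

Each ISO step halves the sheet: 1 × B7 → 2 × B8 → 4 × B9 → 8 × B10
From B7 to B10 is 3 halving steps: 2^3 = 8.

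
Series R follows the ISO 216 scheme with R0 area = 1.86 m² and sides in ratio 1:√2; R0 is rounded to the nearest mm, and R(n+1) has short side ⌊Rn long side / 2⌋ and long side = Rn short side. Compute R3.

Let R0's short side be w mm. w · w√2 = 1.86 m² = 1,860,000 mm², so w ≈ 1146.8 mm and w√2 ≈ 1621.9 mm → R0 = 1147 × 1622 mm.
R1: ⌊1622/2⌋ × 1147 = 811 × 1147 mm
R2: ⌊1147/2⌋ × 811 = 573 × 811 mm
R3: ⌊811/2⌋ × 573 = 405 × 573 mm

405 × 573 mm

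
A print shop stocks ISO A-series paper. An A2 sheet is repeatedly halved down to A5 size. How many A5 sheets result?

8

Each ISO step halves the sheet: 1 × A2 → 2 × A3 → 4 × A4 → 8 × A5
From A2 to A5 is 3 halving steps: 2^3 = 8.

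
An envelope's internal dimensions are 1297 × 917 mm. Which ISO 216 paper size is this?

C0 (917 × 1297 mm)

Aspect ratio 1297/917 ≈ 1.414 — close to the ISO √2 ≈ 1.414.
In the C-series (envelope sizes, between A and B): C0 = 917 × 1297 mm.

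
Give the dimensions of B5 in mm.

B0 = 1000 × 1414 mm (B0 has a 1000 mm short side, aspect 1:√2).
B1: ⌊1414/2⌋ × 1000 = 707 × 1000 mm
B2: ⌊1000/2⌋ × 707 = 500 × 707 mm
B3: ⌊707/2⌋ × 500 = 353 × 500 mm
B4: ⌊500/2⌋ × 353 = 250 × 353 mm
B5: ⌊353/2⌋ × 250 = 176 × 250 mm

176 × 250 mm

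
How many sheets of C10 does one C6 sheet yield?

Each ISO step halves the sheet: 1 × C6 → 2 × C7 → 4 × C8 → 8 × C9 → …
From C6 to C10 is 4 halving steps: 2^4 = 16.

16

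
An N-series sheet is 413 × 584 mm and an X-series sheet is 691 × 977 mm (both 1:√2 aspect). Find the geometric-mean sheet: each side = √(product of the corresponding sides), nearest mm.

534 × 755 mm

Short side: √(413 · 691) = √285383 ≈ 534.2 → 534 mm
Long side: √(584 · 977) = √570568 ≈ 755.4 → 755 mm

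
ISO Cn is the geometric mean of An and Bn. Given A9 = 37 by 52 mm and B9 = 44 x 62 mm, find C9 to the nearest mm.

Short side: √(37 · 44) = √1628 ≈ 40.3 → 40 mm
Long side: √(52 · 62) = √3224 ≈ 56.8 → 57 mm

40 × 57 mm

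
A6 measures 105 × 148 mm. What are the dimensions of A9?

37 × 52 mm

A7: ⌊148/2⌋ × 105 = 74 × 105 mm
A8: ⌊105/2⌋ × 74 = 52 × 74 mm
A9: ⌊74/2⌋ × 52 = 37 × 52 mm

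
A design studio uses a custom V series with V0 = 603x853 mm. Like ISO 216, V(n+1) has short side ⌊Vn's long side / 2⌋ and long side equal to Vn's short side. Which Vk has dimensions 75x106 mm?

V6

V0: 603 × 853 mm
V1: 426 × 603 mm
V2: 301 × 426 mm
V3: 213 × 301 mm
V4: 150 × 213 mm
V5: 106 × 150 mm
V6: 75 × 106 mm
V7: 53 × 75 mm
→ matches V6.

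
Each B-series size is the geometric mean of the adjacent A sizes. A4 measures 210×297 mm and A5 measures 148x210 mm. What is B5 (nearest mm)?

176 × 250 mm

Short side: √(210 · 148) = √31080 ≈ 176.3 → 176 mm
Long side: √(297 · 210) = √62370 ≈ 249.7 → 250 mm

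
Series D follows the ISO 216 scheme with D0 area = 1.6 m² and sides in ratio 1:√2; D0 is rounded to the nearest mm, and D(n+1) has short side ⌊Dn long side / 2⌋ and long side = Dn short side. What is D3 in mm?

376 × 532 mm

Let D0's short side be w mm. w · w√2 = 1.6 m² = 1,600,000 mm², so w ≈ 1063.7 mm and w√2 ≈ 1504.2 mm → D0 = 1064 × 1504 mm.
D1: ⌊1504/2⌋ × 1064 = 752 × 1064 mm
D2: ⌊1064/2⌋ × 752 = 532 × 752 mm
D3: ⌊752/2⌋ × 532 = 376 × 532 mm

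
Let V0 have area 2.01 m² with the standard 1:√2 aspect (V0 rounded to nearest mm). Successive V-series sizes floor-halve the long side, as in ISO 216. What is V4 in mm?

Let V0's short side be w mm. w · w√2 = 2.01 m² = 2,010,000 mm², so w ≈ 1192.2 mm and w√2 ≈ 1686.0 mm → V0 = 1192 × 1686 mm.
V1: ⌊1686/2⌋ × 1192 = 843 × 1192 mm
V2: ⌊1192/2⌋ × 843 = 596 × 843 mm
V3: ⌊843/2⌋ × 596 = 421 × 596 mm
V4: ⌊596/2⌋ × 421 = 298 × 421 mm

298 × 421 mm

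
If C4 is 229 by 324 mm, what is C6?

C5: ⌊324/2⌋ × 229 = 162 × 229 mm
C6: ⌊229/2⌋ × 162 = 114 × 162 mm

114 × 162 mm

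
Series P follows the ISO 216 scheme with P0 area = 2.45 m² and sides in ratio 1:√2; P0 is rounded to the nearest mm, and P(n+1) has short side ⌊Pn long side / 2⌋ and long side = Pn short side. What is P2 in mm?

658 × 930 mm

Let P0's short side be w mm. w · w√2 = 2.45 m² = 2,450,000 mm², so w ≈ 1316.2 mm and w√2 ≈ 1861.4 mm → P0 = 1316 × 1861 mm.
P1: ⌊1861/2⌋ × 1316 = 930 × 1316 mm
P2: ⌊1316/2⌋ × 930 = 658 × 930 mm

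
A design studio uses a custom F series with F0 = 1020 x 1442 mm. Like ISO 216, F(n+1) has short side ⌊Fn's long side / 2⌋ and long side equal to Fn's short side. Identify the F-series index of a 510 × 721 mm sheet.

F2

F0: 1020 × 1442 mm
F1: 721 × 1020 mm
F2: 510 × 721 mm
F3: 360 × 510 mm
→ matches F2.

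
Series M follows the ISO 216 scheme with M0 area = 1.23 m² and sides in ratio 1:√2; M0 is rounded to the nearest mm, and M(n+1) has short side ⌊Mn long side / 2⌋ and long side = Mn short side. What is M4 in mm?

233 × 329 mm

Let M0's short side be w mm. w · w√2 = 1.23 m² = 1,230,000 mm², so w ≈ 932.6 mm and w√2 ≈ 1318.9 mm → M0 = 933 × 1319 mm.
M1: ⌊1319/2⌋ × 933 = 659 × 933 mm
M2: ⌊933/2⌋ × 659 = 466 × 659 mm
M3: ⌊659/2⌋ × 466 = 329 × 466 mm
M4: ⌊466/2⌋ × 329 = 233 × 329 mm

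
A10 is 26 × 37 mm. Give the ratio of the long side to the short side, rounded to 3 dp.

1.423

37 / 26 = 1.423
ISO 216 targets √2 ≈ 1.414; the +0.009 deviation is from mm rounding.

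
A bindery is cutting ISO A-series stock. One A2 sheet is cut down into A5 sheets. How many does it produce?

8

Each ISO step halves the sheet: 1 × A2 → 2 × A3 → 4 × A4 → 8 × A5
From A2 to A5 is 3 halving steps: 2^3 = 8.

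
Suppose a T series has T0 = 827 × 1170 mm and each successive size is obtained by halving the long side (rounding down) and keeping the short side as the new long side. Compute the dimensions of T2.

T1: ⌊1170/2⌋ × 827 = 585 × 827 mm
T2: ⌊827/2⌋ × 585 = 413 × 585 mm

413 × 585 mm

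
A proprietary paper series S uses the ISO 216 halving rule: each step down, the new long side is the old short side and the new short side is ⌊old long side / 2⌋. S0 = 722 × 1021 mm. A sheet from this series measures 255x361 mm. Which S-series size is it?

S3

S0: 722 × 1021 mm
S1: 510 × 722 mm
S2: 361 × 510 mm
S3: 255 × 361 mm
S4: 180 × 255 mm
→ matches S3.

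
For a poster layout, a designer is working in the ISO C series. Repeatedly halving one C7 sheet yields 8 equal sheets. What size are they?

C10

8 = 2^3, so 3 halving steps.
C7 → C8 → … → C10 after 3 steps.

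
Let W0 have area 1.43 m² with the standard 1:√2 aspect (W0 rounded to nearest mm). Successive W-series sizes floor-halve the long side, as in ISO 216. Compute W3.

Let W0's short side be w mm. w · w√2 = 1.43 m² = 1,430,000 mm², so w ≈ 1005.6 mm and w√2 ≈ 1422.1 mm → W0 = 1006 × 1422 mm.
W1: ⌊1422/2⌋ × 1006 = 711 × 1006 mm
W2: ⌊1006/2⌋ × 711 = 503 × 711 mm
W3: ⌊711/2⌋ × 503 = 355 × 503 mm

355 × 503 mm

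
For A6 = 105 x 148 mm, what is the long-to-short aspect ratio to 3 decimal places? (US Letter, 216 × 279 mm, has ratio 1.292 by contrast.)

1.410

148 / 105 = 1.410
ISO 216 targets √2 ≈ 1.414; the -0.005 deviation is from mm rounding.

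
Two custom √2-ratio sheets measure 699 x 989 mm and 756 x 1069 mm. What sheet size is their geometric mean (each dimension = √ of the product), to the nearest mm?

727 × 1028 mm

Short side: √(699 · 756) = √528444 ≈ 726.9 → 727 mm
Long side: √(989 · 1069) = √1057241 ≈ 1028.2 → 1028 mm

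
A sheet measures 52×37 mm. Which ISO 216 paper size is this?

A9 (37 × 52 mm)

Aspect ratio 52/37 ≈ 1.405 — close to the ISO √2 ≈ 1.414.
In the A-series (A0 area = 1 m²): A9 = 37 × 52 mm.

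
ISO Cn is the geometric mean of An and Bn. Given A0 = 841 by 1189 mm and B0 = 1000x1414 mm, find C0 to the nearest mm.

Short side: √(841 · 1000) = √841000 ≈ 917.1 → 917 mm
Long side: √(1189 · 1414) = √1681246 ≈ 1296.6 → 1297 mm

917 × 1297 mm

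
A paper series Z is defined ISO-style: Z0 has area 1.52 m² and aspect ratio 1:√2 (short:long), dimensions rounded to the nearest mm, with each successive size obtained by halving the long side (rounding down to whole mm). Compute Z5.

Let Z0's short side be w mm. w · w√2 = 1.52 m² = 1,520,000 mm², so w ≈ 1036.7 mm and w√2 ≈ 1466.2 mm → Z0 = 1037 × 1466 mm.
Z1: ⌊1466/2⌋ × 1037 = 733 × 1037 mm
Z2: ⌊1037/2⌋ × 733 = 518 × 733 mm
Z3: ⌊733/2⌋ × 518 = 366 × 518 mm
Z4: ⌊518/2⌋ × 366 = 259 × 366 mm
Z5: ⌊366/2⌋ × 259 = 183 × 259 mm

183 × 259 mm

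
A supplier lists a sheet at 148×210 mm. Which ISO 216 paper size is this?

Aspect ratio 210/148 ≈ 1.419 — close to the ISO √2 ≈ 1.414.
In the A-series (A0 area = 1 m²): A5 = 148 × 210 mm.

A5 (148 × 210 mm)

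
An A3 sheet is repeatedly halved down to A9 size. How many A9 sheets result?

Each ISO step halves the sheet: 1 × A3 → 2 × A4 → 4 × A5 → 8 × A6 → …
From A3 to A9 is 6 halving steps: 2^6 = 64.

64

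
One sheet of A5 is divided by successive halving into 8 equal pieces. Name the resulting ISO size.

8 = 2^3, so 3 halving steps.
A5 → A6 → … → A8 after 3 steps.

A8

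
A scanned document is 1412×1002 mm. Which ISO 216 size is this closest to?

B0 (1000 × 1414 mm)

Aspect ratio 1412/1002 ≈ 1.409 — close to the ISO √2 ≈ 1.414.
In the B-series (B0 = 1000 × 1414 mm): B0 = 1000 × 1414 mm.
Off by 4 mm total — nearest standard size.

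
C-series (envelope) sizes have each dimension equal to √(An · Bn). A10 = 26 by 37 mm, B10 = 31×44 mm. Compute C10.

Short side: √(26 · 31) = √806 ≈ 28.4 → 28 mm
Long side: √(37 · 44) = √1628 ≈ 40.3 → 40 mm

28 × 40 mm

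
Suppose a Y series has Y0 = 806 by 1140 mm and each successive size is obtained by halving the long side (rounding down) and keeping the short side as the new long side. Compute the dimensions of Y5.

Y1: ⌊1140/2⌋ × 806 = 570 × 806 mm
Y2: ⌊806/2⌋ × 570 = 403 × 570 mm
Y3: ⌊570/2⌋ × 403 = 285 × 403 mm
Y4: ⌊403/2⌋ × 285 = 201 × 285 mm
Y5: ⌊285/2⌋ × 201 = 142 × 201 mm

142 × 201 mm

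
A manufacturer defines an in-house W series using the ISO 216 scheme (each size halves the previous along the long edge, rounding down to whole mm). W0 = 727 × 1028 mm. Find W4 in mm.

181 × 257 mm

W1: ⌊1028/2⌋ × 727 = 514 × 727 mm
W2: ⌊727/2⌋ × 514 = 363 × 514 mm
W3: ⌊514/2⌋ × 363 = 257 × 363 mm
W4: ⌊363/2⌋ × 257 = 181 × 257 mm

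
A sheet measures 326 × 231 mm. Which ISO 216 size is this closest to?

C4 (229 × 324 mm)

Aspect ratio 326/231 ≈ 1.411 — close to the ISO √2 ≈ 1.414.
In the C-series (envelope sizes, between A and B): C4 = 229 × 324 mm.
Off by 4 mm total — nearest standard size.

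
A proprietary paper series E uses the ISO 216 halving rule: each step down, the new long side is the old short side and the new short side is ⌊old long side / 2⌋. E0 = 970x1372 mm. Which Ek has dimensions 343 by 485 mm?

E0: 970 × 1372 mm
E1: 686 × 970 mm
E2: 485 × 686 mm
E3: 343 × 485 mm
E4: 242 × 343 mm
→ matches E3.

E3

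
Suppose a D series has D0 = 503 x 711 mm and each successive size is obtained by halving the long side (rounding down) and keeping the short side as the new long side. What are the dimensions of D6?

D1: ⌊711/2⌋ × 503 = 355 × 503 mm
D2: ⌊503/2⌋ × 355 = 251 × 355 mm
D3: ⌊355/2⌋ × 251 = 177 × 251 mm
D4: ⌊251/2⌋ × 177 = 125 × 177 mm
D5: ⌊177/2⌋ × 125 = 88 × 125 mm
D6: ⌊125/2⌋ × 88 = 62 × 88 mm

62 × 88 mm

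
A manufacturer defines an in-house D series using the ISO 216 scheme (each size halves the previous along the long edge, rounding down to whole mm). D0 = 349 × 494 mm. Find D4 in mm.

D1: ⌊494/2⌋ × 349 = 247 × 349 mm
D2: ⌊349/2⌋ × 247 = 174 × 247 mm
D3: ⌊247/2⌋ × 174 = 123 × 174 mm
D4: ⌊174/2⌋ × 123 = 87 × 123 mm

87 × 123 mm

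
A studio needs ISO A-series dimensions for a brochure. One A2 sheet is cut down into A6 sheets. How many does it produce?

A2 = 420 × 594 mm; A6 = 105 × 148 mm.
Each halving step doubles the count; 4 steps from A2 to A6.
2^4 = 16.

16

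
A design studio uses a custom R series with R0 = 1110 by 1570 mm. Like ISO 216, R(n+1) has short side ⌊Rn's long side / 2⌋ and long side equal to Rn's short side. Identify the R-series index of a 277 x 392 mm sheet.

R4

R0: 1110 × 1570 mm
R1: 785 × 1110 mm
R2: 555 × 785 mm
R3: 392 × 555 mm
R4: 277 × 392 mm
R5: 196 × 277 mm
→ matches R4.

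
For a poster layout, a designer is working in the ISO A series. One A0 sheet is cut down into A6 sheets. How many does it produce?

64

A0 = 841 × 1189 mm; A6 = 105 × 148 mm.
Each halving step doubles the count; 6 steps from A0 to A6.
2^6 = 64.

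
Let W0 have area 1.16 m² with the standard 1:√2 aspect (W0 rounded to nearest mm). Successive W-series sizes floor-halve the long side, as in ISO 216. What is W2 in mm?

Let W0's short side be w mm. w · w√2 = 1.16 m² = 1,160,000 mm², so w ≈ 905.7 mm and w√2 ≈ 1280.8 mm → W0 = 906 × 1281 mm.
W1: ⌊1281/2⌋ × 906 = 640 × 906 mm
W2: ⌊906/2⌋ × 640 = 453 × 640 mm

453 × 640 mm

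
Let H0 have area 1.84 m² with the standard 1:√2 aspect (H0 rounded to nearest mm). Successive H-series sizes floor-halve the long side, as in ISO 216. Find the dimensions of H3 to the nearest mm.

403 × 570 mm

Let H0's short side be w mm. w · w√2 = 1.84 m² = 1,840,000 mm², so w ≈ 1140.6 mm and w√2 ≈ 1613.1 mm → H0 = 1141 × 1613 mm.
H1: ⌊1613/2⌋ × 1141 = 806 × 1141 mm
H2: ⌊1141/2⌋ × 806 = 570 × 806 mm
H3: ⌊806/2⌋ × 570 = 403 × 570 mm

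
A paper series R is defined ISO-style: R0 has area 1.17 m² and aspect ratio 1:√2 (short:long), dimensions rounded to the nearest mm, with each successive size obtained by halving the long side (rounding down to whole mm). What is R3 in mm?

Let R0's short side be w mm. w · w√2 = 1.17 m² = 1,170,000 mm², so w ≈ 909.6 mm and w√2 ≈ 1286.3 mm → R0 = 910 × 1286 mm.
R1: ⌊1286/2⌋ × 910 = 643 × 910 mm
R2: ⌊910/2⌋ × 643 = 455 × 643 mm
R3: ⌊643/2⌋ × 455 = 321 × 455 mm

321 × 455 mm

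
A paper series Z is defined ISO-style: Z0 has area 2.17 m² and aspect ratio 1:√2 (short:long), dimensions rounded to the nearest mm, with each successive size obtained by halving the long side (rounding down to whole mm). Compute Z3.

Let Z0's short side be w mm. w · w√2 = 2.17 m² = 2,170,000 mm², so w ≈ 1238.7 mm and w√2 ≈ 1751.8 mm → Z0 = 1239 × 1752 mm.
Z1: ⌊1752/2⌋ × 1239 = 876 × 1239 mm
Z2: ⌊1239/2⌋ × 876 = 619 × 876 mm
Z3: ⌊876/2⌋ × 619 = 438 × 619 mm

438 × 619 mm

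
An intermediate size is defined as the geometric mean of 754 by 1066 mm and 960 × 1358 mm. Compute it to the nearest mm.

Short side: √(754 · 960) = √723840 ≈ 850.8 → 851 mm
Long side: √(1066 · 1358) = √1447628 ≈ 1203.2 → 1203 mm

851 × 1203 mm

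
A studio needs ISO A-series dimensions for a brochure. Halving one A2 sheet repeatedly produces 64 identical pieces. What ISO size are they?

64 = 2^6, so 6 halving steps.
A2 → A3 → … → A8 after 6 steps.

A8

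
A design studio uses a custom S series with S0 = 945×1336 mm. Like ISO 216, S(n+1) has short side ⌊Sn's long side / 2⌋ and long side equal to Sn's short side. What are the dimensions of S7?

S1 = 668 × 945 mm (from S0 by 1 halving).
S2: ⌊945/2⌋ × 668 = 472 × 668 mm
S3: ⌊668/2⌋ × 472 = 334 × 472 mm
S4: ⌊472/2⌋ × 334 = 236 × 334 mm
S5: ⌊334/2⌋ × 236 = 167 × 236 mm
S6: ⌊236/2⌋ × 167 = 118 × 167 mm
S7: ⌊167/2⌋ × 118 = 83 × 118 mm

83 × 118 mm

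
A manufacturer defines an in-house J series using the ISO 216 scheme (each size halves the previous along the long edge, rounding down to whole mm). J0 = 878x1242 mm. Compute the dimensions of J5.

155 × 219 mm

J1 = 621 × 878 mm (from J0 by 1 halving).
J2: ⌊878/2⌋ × 621 = 439 × 621 mm
J3: ⌊621/2⌋ × 439 = 310 × 439 mm
J4: ⌊439/2⌋ × 310 = 219 × 310 mm
J5: ⌊310/2⌋ × 219 = 155 × 219 mm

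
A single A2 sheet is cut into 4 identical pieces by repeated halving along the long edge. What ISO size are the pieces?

4 = 2^2, so 2 halving steps.
A2 → A3 → … → A4 after 2 steps.

A4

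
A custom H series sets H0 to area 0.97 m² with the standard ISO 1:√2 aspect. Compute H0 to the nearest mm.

828 × 1171 mm

Let the short side be w mm. Then w · w√2 = 0.97 m² = 970,000 mm².
w² = 970,000/√2, so w ≈ 828.2 mm; long side = w√2 ≈ 1171.2 mm.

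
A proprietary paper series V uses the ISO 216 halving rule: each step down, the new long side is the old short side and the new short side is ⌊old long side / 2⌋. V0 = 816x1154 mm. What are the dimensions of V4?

V1 = 577 × 816 mm (from V0 by 1 halving).
V2: ⌊816/2⌋ × 577 = 408 × 577 mm
V3: ⌊577/2⌋ × 408 = 288 × 408 mm
V4: ⌊408/2⌋ × 288 = 204 × 288 mm

204 × 288 mm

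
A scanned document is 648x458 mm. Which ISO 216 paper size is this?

Aspect ratio 648/458 ≈ 1.415 — close to the ISO √2 ≈ 1.414.
In the C-series (envelope sizes, between A and B): C2 = 458 × 648 mm.

C2 (458 × 648 mm)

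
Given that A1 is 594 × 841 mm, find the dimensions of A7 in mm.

A2: ⌊841/2⌋ × 594 = 420 × 594 mm
A3: ⌊594/2⌋ × 420 = 297 × 420 mm
A4: ⌊420/2⌋ × 297 = 210 × 297 mm
A5: ⌊297/2⌋ × 210 = 148 × 210 mm
A6: ⌊210/2⌋ × 148 = 105 × 148 mm
A7: ⌊148/2⌋ × 105 = 74 × 105 mm

74 × 105 mm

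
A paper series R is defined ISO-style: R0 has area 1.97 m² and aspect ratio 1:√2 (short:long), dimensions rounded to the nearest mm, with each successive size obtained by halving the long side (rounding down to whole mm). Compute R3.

Let R0's short side be w mm. w · w√2 = 1.97 m² = 1,970,000 mm², so w ≈ 1180.3 mm and w√2 ≈ 1669.1 mm → R0 = 1180 × 1669 mm.
R1: ⌊1669/2⌋ × 1180 = 834 × 1180 mm
R2: ⌊1180/2⌋ × 834 = 590 × 834 mm
R3: ⌊834/2⌋ × 590 = 417 × 590 mm

417 × 590 mm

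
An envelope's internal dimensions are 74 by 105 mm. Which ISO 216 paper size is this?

A7 (74 × 105 mm)

Aspect ratio 105/74 ≈ 1.419 — close to the ISO √2 ≈ 1.414.
In the A-series (A0 area = 1 m²): A7 = 74 × 105 mm.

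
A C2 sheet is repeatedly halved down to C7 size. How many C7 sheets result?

Each ISO step halves the sheet: 1 × C2 → 2 × C3 → 4 × C4 → 8 × C5 → …
From C2 to C7 is 5 halving steps: 2^5 = 32.

32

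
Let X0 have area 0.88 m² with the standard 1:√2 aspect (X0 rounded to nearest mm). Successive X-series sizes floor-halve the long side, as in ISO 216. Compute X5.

Let X0's short side be w mm. w · w√2 = 0.88 m² = 880,000 mm², so w ≈ 788.8 mm and w√2 ≈ 1115.6 mm → X0 = 789 × 1116 mm.
X1: ⌊1116/2⌋ × 789 = 558 × 789 mm
X2: ⌊789/2⌋ × 558 = 394 × 558 mm
X3: ⌊558/2⌋ × 394 = 279 × 394 mm
X4: ⌊394/2⌋ × 279 = 197 × 279 mm
X5: ⌊279/2⌋ × 197 = 139 × 197 mm

139 × 197 mm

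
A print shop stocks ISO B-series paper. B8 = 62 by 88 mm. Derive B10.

B9: ⌊88/2⌋ × 62 = 44 × 62 mm
B10: ⌊62/2⌋ × 44 = 31 × 44 mm

31 × 44 mm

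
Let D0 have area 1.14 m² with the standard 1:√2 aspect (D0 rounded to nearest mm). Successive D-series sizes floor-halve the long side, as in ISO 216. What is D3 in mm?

Let D0's short side be w mm. w · w√2 = 1.14 m² = 1,140,000 mm², so w ≈ 897.8 mm and w√2 ≈ 1269.7 mm → D0 = 898 × 1270 mm.
D1: ⌊1270/2⌋ × 898 = 635 × 898 mm
D2: ⌊898/2⌋ × 635 = 449 × 635 mm
D3: ⌊635/2⌋ × 449 = 317 × 449 mm

317 × 449 mm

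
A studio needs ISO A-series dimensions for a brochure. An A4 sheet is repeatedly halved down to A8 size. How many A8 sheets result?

Each ISO step halves the sheet: 1 × A4 → 2 × A5 → 4 × A6 → 8 × A7 → …
From A4 to A8 is 4 halving steps: 2^4 = 16.

16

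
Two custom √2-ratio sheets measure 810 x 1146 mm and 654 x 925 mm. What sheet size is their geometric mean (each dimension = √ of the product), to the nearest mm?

728 × 1030 mm

Short side: √(810 · 654) = √529740 ≈ 727.8 → 728 mm
Long side: √(1146 · 925) = √1060050 ≈ 1029.6 → 1030 mm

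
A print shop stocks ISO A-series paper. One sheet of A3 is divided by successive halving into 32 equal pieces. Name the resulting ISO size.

A8

32 = 2^5, so 5 halving steps.
A3 → A4 → … → A8 after 5 steps.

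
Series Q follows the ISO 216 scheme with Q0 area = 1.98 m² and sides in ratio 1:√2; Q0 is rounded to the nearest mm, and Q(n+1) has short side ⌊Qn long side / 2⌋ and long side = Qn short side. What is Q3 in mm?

418 × 591 mm

Let Q0's short side be w mm. w · w√2 = 1.98 m² = 1,980,000 mm², so w ≈ 1183.2 mm and w√2 ≈ 1673.4 mm → Q0 = 1183 × 1673 mm.
Q1: ⌊1673/2⌋ × 1183 = 836 × 1183 mm
Q2: ⌊1183/2⌋ × 836 = 591 × 836 mm
Q3: ⌊836/2⌋ × 591 = 418 × 591 mm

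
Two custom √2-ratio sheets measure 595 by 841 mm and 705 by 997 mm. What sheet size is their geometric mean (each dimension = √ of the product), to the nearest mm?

648 × 916 mm

Short side: √(595 · 705) = √419475 ≈ 647.7 → 648 mm
Long side: √(841 · 997) = √838477 ≈ 915.7 → 916 mm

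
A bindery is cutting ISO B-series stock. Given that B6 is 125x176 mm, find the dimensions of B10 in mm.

31 × 44 mm

B7: ⌊176/2⌋ × 125 = 88 × 125 mm
B8: ⌊125/2⌋ × 88 = 62 × 88 mm
B9: ⌊88/2⌋ × 62 = 44 × 62 mm
B10: ⌊62/2⌋ × 44 = 31 × 44 mm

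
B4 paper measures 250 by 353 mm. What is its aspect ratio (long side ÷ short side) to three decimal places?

353 / 250 = 1.412
ISO 216 targets √2 ≈ 1.414; the -0.002 deviation is from mm rounding.

1.412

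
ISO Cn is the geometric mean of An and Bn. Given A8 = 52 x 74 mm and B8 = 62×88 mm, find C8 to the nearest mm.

Short side: √(52 · 62) = √3224 ≈ 56.8 → 57 mm
Long side: √(74 · 88) = √6512 ≈ 80.7 → 81 mm

57 × 81 mm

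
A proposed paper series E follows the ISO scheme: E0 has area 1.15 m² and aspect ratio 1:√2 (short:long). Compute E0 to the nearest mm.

902 × 1275 mm

Let the short side be w mm. Then w · w√2 = 1.15 m² = 1,150,000 mm².
w² = 1,150,000/√2, so w ≈ 901.8 mm; long side = w√2 ≈ 1275.3 mm.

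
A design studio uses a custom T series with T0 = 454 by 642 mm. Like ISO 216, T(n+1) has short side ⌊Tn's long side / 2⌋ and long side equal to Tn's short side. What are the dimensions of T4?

T1: ⌊642/2⌋ × 454 = 321 × 454 mm
T2: ⌊454/2⌋ × 321 = 227 × 321 mm
T3: ⌊321/2⌋ × 227 = 160 × 227 mm
T4: ⌊227/2⌋ × 160 = 113 × 160 mm

113 × 160 mm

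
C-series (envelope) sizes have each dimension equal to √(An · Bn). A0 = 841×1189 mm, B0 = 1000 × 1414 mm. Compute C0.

917 × 1297 mm

Short side: √(841 · 1000) = √841000 ≈ 917.1 → 917 mm
Long side: √(1189 · 1414) = √1681246 ≈ 1296.6 → 1297 mm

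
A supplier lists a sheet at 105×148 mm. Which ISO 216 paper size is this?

Aspect ratio 148/105 ≈ 1.410 — close to the ISO √2 ≈ 1.414.
In the A-series (A0 area = 1 m²): A6 = 105 × 148 mm.

A6 (105 × 148 mm)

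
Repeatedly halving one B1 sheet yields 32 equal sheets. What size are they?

B6

32 = 2^5, so 5 halving steps.
B1 → B2 → … → B6 after 5 steps.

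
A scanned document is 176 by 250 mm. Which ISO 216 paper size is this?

Aspect ratio 250/176 ≈ 1.420 — close to the ISO √2 ≈ 1.414.
In the B-series (B0 = 1000 × 1414 mm): B5 = 176 × 250 mm.

B5 (176 × 250 mm)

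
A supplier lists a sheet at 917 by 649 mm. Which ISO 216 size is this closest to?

C1 (648 × 917 mm)

Aspect ratio 917/649 ≈ 1.413 — close to the ISO √2 ≈ 1.414.
In the C-series (envelope sizes, between A and B): C1 = 648 × 917 mm.
Off by 1 mm total — nearest standard size.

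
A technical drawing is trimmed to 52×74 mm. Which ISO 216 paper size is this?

Aspect ratio 74/52 ≈ 1.423 — close to the ISO √2 ≈ 1.414.
In the A-series (A0 area = 1 m²): A8 = 52 × 74 mm.

A8 (52 × 74 mm)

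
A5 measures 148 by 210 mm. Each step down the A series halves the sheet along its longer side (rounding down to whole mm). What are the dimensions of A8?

52 × 74 mm

A6: ⌊210/2⌋ × 148 = 105 × 148 mm
A7: ⌊148/2⌋ × 105 = 74 × 105 mm
A8: ⌊105/2⌋ × 74 = 52 × 74 mm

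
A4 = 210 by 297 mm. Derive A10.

A5: ⌊297/2⌋ × 210 = 148 × 210 mm
A6: ⌊210/2⌋ × 148 = 105 × 148 mm
A7: ⌊148/2⌋ × 105 = 74 × 105 mm
A8: ⌊105/2⌋ × 74 = 52 × 74 mm
A9: ⌊74/2⌋ × 52 = 37 × 52 mm
A10: ⌊52/2⌋ × 37 = 26 × 37 mm

26 × 37 mm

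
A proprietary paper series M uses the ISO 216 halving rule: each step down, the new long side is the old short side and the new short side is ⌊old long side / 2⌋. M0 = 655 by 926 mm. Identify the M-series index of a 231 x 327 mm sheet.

M3

M0: 655 × 926 mm
M1: 463 × 655 mm
M2: 327 × 463 mm
M3: 231 × 327 mm
M4: 163 × 231 mm
→ matches M3.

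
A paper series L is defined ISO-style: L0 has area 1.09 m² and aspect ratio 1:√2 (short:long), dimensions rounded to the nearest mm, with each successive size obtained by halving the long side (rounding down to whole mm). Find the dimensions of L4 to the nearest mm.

219 × 310 mm

Let L0's short side be w mm. w · w√2 = 1.09 m² = 1,090,000 mm², so w ≈ 877.9 mm and w√2 ≈ 1241.6 mm → L0 = 878 × 1242 mm.
L1: ⌊1242/2⌋ × 878 = 621 × 878 mm
L2: ⌊878/2⌋ × 621 = 439 × 621 mm
L3: ⌊621/2⌋ × 439 = 310 × 439 mm
L4: ⌊439/2⌋ × 310 = 219 × 310 mm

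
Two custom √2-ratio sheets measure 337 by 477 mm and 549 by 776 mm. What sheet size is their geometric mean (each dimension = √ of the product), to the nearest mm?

Short side: √(337 · 549) = √185013 ≈ 430.1 → 430 mm
Long side: √(477 · 776) = √370152 ≈ 608.4 → 608 mm

430 × 608 mm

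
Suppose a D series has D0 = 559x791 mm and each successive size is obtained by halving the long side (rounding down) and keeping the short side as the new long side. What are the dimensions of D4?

D1: ⌊791/2⌋ × 559 = 395 × 559 mm
D2: ⌊559/2⌋ × 395 = 279 × 395 mm
D3: ⌊395/2⌋ × 279 = 197 × 279 mm
D4: ⌊279/2⌋ × 197 = 139 × 197 mm

139 × 197 mm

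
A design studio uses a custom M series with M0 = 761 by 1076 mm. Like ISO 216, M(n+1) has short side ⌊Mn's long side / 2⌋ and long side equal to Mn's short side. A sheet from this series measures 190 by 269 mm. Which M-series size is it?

M4

M0: 761 × 1076 mm
M1: 538 × 761 mm
M2: 380 × 538 mm
M3: 269 × 380 mm
M4: 190 × 269 mm
M5: 134 × 190 mm
→ matches M4.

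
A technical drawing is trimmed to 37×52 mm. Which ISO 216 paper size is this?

Aspect ratio 52/37 ≈ 1.405 — close to the ISO √2 ≈ 1.414.
In the A-series (A0 area = 1 m²): A9 = 37 × 52 mm.

A9 (37 × 52 mm)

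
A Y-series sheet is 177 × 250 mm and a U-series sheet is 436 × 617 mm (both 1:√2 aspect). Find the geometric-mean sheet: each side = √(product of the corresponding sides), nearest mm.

278 × 393 mm

Short side: √(177 · 436) = √77172 ≈ 277.8 → 278 mm
Long side: √(250 · 617) = √154250 ≈ 392.7 → 393 mm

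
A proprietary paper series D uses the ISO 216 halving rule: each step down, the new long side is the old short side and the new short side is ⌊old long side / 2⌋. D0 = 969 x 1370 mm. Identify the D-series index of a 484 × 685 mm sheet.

D2

D0: 969 × 1370 mm
D1: 685 × 969 mm
D2: 484 × 685 mm
D3: 342 × 484 mm
→ matches D2.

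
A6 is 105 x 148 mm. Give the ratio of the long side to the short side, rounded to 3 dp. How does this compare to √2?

148 / 105 = 1.410
ISO 216 targets √2 ≈ 1.414; the -0.005 deviation is from mm rounding.

1.410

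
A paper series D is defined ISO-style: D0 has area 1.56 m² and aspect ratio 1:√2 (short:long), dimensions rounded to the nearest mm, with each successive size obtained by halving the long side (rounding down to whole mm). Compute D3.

371 × 525 mm

Let D0's short side be w mm. w · w√2 = 1.56 m² = 1,560,000 mm², so w ≈ 1050.3 mm and w√2 ≈ 1485.3 mm → D0 = 1050 × 1485 mm.
D1: ⌊1485/2⌋ × 1050 = 742 × 1050 mm
D2: ⌊1050/2⌋ × 742 = 525 × 742 mm
D3: ⌊742/2⌋ × 525 = 371 × 525 mm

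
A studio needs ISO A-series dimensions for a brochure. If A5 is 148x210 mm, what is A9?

A6: ⌊210/2⌋ × 148 = 105 × 148 mm
A7: ⌊148/2⌋ × 105 = 74 × 105 mm
A8: ⌊105/2⌋ × 74 = 52 × 74 mm
A9: ⌊74/2⌋ × 52 = 37 × 52 mm

37 × 52 mm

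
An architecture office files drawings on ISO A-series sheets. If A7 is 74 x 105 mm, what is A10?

A8: ⌊105/2⌋ × 74 = 52 × 74 mm
A9: ⌊74/2⌋ × 52 = 37 × 52 mm
A10: ⌊52/2⌋ × 37 = 26 × 37 mm

26 × 37 mm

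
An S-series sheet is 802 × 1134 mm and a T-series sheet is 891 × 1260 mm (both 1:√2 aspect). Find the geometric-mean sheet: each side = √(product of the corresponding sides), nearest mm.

845 × 1195 mm

Short side: √(802 · 891) = √714582 ≈ 845.3 → 845 mm
Long side: √(1134 · 1260) = √1428840 ≈ 1195.3 → 1195 mm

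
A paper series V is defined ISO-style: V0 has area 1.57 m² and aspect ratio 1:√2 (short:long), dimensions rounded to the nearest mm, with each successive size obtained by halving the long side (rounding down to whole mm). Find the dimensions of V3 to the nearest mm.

Let V0's short side be w mm. w · w√2 = 1.57 m² = 1,570,000 mm², so w ≈ 1053.6 mm and w√2 ≈ 1490.1 mm → V0 = 1054 × 1490 mm.
V1: ⌊1490/2⌋ × 1054 = 745 × 1054 mm
V2: ⌊1054/2⌋ × 745 = 527 × 745 mm
V3: ⌊745/2⌋ × 527 = 372 × 527 mm

372 × 527 mm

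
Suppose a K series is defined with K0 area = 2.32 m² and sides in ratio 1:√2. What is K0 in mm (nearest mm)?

1281 × 1811 mm

Let the short side be w mm. Then w · w√2 = 2.32 m² = 2,320,000 mm².
w² = 2,320,000/√2, so w ≈ 1280.8 mm; long side = w√2 ≈ 1811.3 mm.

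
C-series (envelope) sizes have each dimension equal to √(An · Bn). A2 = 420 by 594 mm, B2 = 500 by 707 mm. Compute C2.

458 × 648 mm

Short side: √(420 · 500) = √210000 ≈ 458.3 → 458 mm
Long side: √(594 · 707) = √419958 ≈ 648.0 → 648 mm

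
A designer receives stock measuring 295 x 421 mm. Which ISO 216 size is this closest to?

Aspect ratio 421/295 ≈ 1.427 — close to the ISO √2 ≈ 1.414.
In the A-series (A0 area = 1 m²): A3 = 297 × 420 mm.
Off by 3 mm total — nearest standard size.

A3 (297 × 420 mm)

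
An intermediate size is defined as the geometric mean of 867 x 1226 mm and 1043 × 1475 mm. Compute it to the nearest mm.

951 × 1345 mm

Short side: √(867 · 1043) = √904281 ≈ 950.9 → 951 mm
Long side: √(1226 · 1475) = √1808350 ≈ 1344.7 → 1345 mm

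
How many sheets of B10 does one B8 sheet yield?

B8 = 62 × 88 mm; B10 = 31 × 44 mm.
Each halving step doubles the count; 2 steps from B8 to B10.
2^2 = 4.

4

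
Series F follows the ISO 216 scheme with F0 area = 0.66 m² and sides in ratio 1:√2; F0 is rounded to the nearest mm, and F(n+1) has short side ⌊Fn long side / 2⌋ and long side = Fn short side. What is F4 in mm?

Let F0's short side be w mm. w · w√2 = 0.66 m² = 660,000 mm², so w ≈ 683.1 mm and w√2 ≈ 966.1 mm → F0 = 683 × 966 mm.
F1: ⌊966/2⌋ × 683 = 483 × 683 mm
F2: ⌊683/2⌋ × 483 = 341 × 483 mm
F3: ⌊483/2⌋ × 341 = 241 × 341 mm
F4: ⌊341/2⌋ × 241 = 170 × 241 mm

170 × 241 mm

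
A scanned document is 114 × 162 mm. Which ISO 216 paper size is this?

Aspect ratio 162/114 ≈ 1.421 — close to the ISO √2 ≈ 1.414.
In the C-series (envelope sizes, between A and B): C6 = 114 × 162 mm.

C6 (114 × 162 mm)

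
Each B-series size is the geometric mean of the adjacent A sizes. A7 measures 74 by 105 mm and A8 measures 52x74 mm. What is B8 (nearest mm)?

Short side: √(74 · 52) = √3848 ≈ 62.0 → 62 mm
Long side: √(105 · 74) = √7770 ≈ 88.1 → 88 mm

62 × 88 mm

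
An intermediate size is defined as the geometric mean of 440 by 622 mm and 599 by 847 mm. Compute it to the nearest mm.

Short side: √(440 · 599) = √263560 ≈ 513.4 → 513 mm
Long side: √(622 · 847) = √526834 ≈ 725.8 → 726 mm

513 × 726 mm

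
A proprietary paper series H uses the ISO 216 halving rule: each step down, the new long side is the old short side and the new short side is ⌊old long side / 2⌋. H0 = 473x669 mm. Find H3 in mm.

167 × 236 mm

H1: ⌊669/2⌋ × 473 = 334 × 473 mm
H2: ⌊473/2⌋ × 334 = 236 × 334 mm
H3: ⌊334/2⌋ × 236 = 167 × 236 mm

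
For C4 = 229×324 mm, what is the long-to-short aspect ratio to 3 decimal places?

1.415

324 / 229 = 1.415
Matches √2 ≈ 1.414 — the ISO 216 defining ratio.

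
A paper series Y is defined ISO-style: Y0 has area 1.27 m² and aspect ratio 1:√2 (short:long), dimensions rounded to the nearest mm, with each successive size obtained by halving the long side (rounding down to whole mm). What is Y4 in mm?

237 × 335 mm

Let Y0's short side be w mm. w · w√2 = 1.27 m² = 1,270,000 mm², so w ≈ 947.6 mm and w√2 ≈ 1340.2 mm → Y0 = 948 × 1340 mm.
Y1: ⌊1340/2⌋ × 948 = 670 × 948 mm
Y2: ⌊948/2⌋ × 670 = 474 × 670 mm
Y3: ⌊670/2⌋ × 474 = 335 × 474 mm
Y4: ⌊474/2⌋ × 335 = 237 × 335 mm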